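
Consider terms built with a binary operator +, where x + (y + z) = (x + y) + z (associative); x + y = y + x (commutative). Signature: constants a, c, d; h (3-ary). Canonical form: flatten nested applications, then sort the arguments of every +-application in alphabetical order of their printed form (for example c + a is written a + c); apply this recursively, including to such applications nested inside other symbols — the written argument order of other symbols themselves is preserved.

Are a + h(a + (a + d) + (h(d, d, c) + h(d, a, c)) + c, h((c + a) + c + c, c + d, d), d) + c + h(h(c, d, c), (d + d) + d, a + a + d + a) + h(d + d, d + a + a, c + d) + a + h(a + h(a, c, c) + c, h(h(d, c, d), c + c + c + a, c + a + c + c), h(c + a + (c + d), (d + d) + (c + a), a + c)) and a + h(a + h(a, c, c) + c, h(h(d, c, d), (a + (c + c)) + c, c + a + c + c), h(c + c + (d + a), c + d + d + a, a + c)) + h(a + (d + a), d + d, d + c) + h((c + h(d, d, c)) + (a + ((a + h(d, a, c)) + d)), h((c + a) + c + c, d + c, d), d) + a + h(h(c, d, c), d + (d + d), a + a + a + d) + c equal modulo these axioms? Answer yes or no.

Left:  a + h(a + (a + d) + (h(d, d, c) + h(d, a, c)) + c, h((c + a) + c + c, c + d, d), d) + c + h(h(c, d, c), (d + d) + d, a + a + d + a) + h(d + d, d + a + a, c + d) + a + h(a + h(a, c, c) + c, h(h(d, c, d), c + c + c + a, c + a + c + c), h(c + a + (c + d), (d + d) + (c + a), a + c))
  Simplify inside:  h(a + (a + d) + (h(d, d, c) + h(d, a, c)) + c, h((c + a) + c + c, c + d, d), d)  →  h(a + a + c + d + h(d, a, c) + h(d, d, c), h(a + c + c + c, c + d, d), d)
  Simplify inside:  h(h(c, d, c), (d + d) + d, a + a + d + a)  →  h(h(c, d, c), d + d + d, a + a + a + d)
  Inside:  h(d + d, d + a + a, c + d)  →  h(d + d, a + a + d, c + d)
  Sort arguments:  a + a + c + h(a + a + c + d + h(d, a, c) + h(d, d, c), h(a + c + c + c, c + d, d), d) + h(a + c + h(a, c, c), h(h(d, c, d), a + c + c + c, a + c + c + c), h(a + c + c + d, a + c + d + d, a + c)) + h(d + d, a + a + d, c + d) + h(h(c, d, c), d + d + d, a + a + a + d)
Right:  a + h(a + h(a, c, c) + c, h(h(d, c, d), (a + (c + c)) + c, c + a + c + c), h(c + c + (d + a), c + d + d + a, a + c)) + h(a + (d + a), d + d, d + c) + h((c + h(d, d, c)) + (a + ((a + h(d, a, c)) + d)), h((c + a) + c + c, d + c, d), d) + a + h(h(c, d, c), d + (d + d), a + a + a + d) + c
  Canonicalize subterm:  h(a + h(a, c, c) + c, h(h(d, c, d), (a + (c + c)) + c, c + a + c + c), h(c + c + (d + a), c + d + d + a, a + c))  →  h(a + c + h(a, c, c), h(h(d, c, d), a + c + c + c, a + c + c + c), h(a + c + c + d, a + c + d + d, a + c))
  Canonicalize subterm:  h(a + (d + a), d + d, d + c)  →  h(a + a + d, d + d, c + d)
  Inside:  h((c + h(d, d, c)) + (a + ((a + h(d, a, c)) + d)), h((c + a) + c + c, d + c, d), d)  →  h(a + a + c + d + h(d, a, c) + h(d, d, c), h(a + c + c + c, c + d, d), d)
  Sort arguments:  a + a + c + h(a + a + c + d + h(d, a, c) + h(d, d, c), h(a + c + c + c, c + d, d), d) + h(a + a + d, d + d, c + d) + h(a + c + h(a, c, c), h(h(d, c, d), a + c + c + c, a + c + c + c), h(a + c + c + d, a + c + d + d, a + c)) + h(h(c, d, c), d + d + d, a + a + a + d)

Answer: no — a + a + c + h(a + a + c + d + h(d, a, c) + h(d, d, c), h(a + c + c + c, c + d, d), d) + h(a + c + h(a, c, c), h(h(d, c, d), a + c + c + c, a + c + c + c), h(a + c + c + d, a + c + d + d, a + c)) + h(d + d, a + a + d, c + d) + h(h(c, d, c), d + d + d, a + a + a + d) vs a + a + c + h(a + a + c + d + h(d, a, c) + h(d, d, c), h(a + c + c + c, c + d, d), d) + h(a + a + d, d + d, c + d) + h(a + c + h(a, c, c), h(h(d, c, d), a + c + c + c, a + c + c + c), h(a + c + c + d, a + c + d + d, a + c)) + h(h(c, d, c), d + d + d, a + a + a + d)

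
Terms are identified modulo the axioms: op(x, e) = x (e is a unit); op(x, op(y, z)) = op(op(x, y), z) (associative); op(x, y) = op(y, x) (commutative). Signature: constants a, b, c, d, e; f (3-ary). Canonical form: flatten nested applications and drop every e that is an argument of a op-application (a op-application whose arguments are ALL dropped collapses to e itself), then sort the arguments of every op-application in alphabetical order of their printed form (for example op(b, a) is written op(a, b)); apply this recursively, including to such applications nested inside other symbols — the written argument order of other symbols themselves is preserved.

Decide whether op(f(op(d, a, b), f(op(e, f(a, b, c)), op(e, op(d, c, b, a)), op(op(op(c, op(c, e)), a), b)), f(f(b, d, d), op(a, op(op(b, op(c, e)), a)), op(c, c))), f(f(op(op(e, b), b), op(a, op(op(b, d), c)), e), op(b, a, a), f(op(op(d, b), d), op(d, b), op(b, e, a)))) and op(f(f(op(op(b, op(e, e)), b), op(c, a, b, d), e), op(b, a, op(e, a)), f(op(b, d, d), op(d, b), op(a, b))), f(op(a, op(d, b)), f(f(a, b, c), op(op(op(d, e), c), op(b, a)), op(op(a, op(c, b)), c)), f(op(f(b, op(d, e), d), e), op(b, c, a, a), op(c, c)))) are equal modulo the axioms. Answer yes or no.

Answer: yes — both canonical forms are op(f(f(op(b, b), op(a, b, c, d), e), op(a, a, b), f(op(b, d, d), op(b, d), op(a, b))), f(op(a, b, d), f(f(a, b, c), op(a, b, c, d), op(a, b, c, c)), f(f(b, d, d), op(a, a, b, c), op(c, c))))

Derivation:
Left:  op(f(op(d, a, b), f(op(e, f(a, b, c)), op(e, op(d, c, b, a)), op(op(op(c, op(c, e)), a), b)), f(f(b, d, d), op(a, op(op(b, op(c, e)), a)), op(c, c))), f(f(op(op(e, b), b), op(a, op(op(b, d), c)), e), op(b, a, a), f(op(op(d, b), d), op(d, b), op(b, e, a))))
  Simplify inside:  f(op(d, a, b), f(op(e, f(a, b, c)), op(e, op(d, c, b, a)), op(op(op(c, op(c, e)), a), b)), f(f(b, d, d), op(a, op(op(b, op(c, e)), a)), op(c, c)))  →  f(op(a, b, d), f(f(a, b, c), op(a, b, c, d), op(a, b, c, c)), f(f(b, d, d), op(a, a, b, c), op(c, c)))
  Inside:  f(f(op(op(e, b), b), op(a, op(op(b, d), c)), e), op(b, a, a), f(op(op(d, b), d), op(d, b), op(b, e, a)))  →  f(f(op(b, b), op(a, b, c, d), e), op(a, a, b), f(op(b, d, d), op(b, d), op(a, b)))
  Sort arguments:  op(f(f(op(b, b), op(a, b, c, d), e), op(a, a, b), f(op(b, d, d), op(b, d), op(a, b))), f(op(a, b, d), f(f(a, b, c), op(a, b, c, d), op(a, b, c, c)), f(f(b, d, d), op(a, a, b, c), op(c, c))))
Right:  op(f(f(op(op(b, op(e, e)), b), op(c, a, b, d), e), op(b, a, op(e, a)), f(op(b, d, d), op(d, b), op(a, b))), f(op(a, op(d, b)), f(f(a, b, c), op(op(op(d, e), c), op(b, a)), op(op(a, op(c, b)), c)), f(op(f(b, op(d, e), d), e), op(b, c, a, a), op(c, c))))
  Canonicalize subterm:  f(f(op(op(b, op(e, e)), b), op(c, a, b, d), e), op(b, a, op(e, a)), f(op(b, d, d), op(d, b), op(a, b)))  →  f(f(op(b, b), op(a, b, c, d), e), op(a, a, b), f(op(b, d, d), op(b, d), op(a, b)))
  Inside:  f(op(a, op(d, b)), f(f(a, b, c), op(op(op(d, e), c), op(b, a)), op(op(a, op(c, b)), c)), f(op(f(b, op(d, e), d), e), op(b, c, a, a), op(c, c)))  →  f(op(a, b, d), f(f(a, b, c), op(a, b, c, d), op(a, b, c, c)), f(f(b, d, d), op(a, a, b, c), op(c, c)))
  Sort:  op(f(f(op(b, b), op(a, b, c, d), e), op(a, a, b), f(op(b, d, d), op(b, d), op(a, b))), f(op(a, b, d), f(f(a, b, c), op(a, b, c, d), op(a, b, c, c)), f(f(b, d, d), op(a, a, b, c), op(c, c))))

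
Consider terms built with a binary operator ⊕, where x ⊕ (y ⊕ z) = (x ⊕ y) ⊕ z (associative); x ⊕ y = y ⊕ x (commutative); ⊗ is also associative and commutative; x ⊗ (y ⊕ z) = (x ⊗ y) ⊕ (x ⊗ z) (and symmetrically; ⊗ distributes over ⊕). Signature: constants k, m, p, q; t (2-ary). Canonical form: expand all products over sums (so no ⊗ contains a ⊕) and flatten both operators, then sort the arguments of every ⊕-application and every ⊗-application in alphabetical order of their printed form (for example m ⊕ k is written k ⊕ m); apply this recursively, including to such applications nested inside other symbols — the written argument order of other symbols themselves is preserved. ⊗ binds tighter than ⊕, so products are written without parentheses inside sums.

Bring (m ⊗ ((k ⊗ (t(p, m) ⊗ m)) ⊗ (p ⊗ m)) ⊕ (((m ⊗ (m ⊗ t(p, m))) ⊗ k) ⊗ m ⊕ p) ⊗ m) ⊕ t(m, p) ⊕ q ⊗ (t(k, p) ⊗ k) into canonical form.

Expand:  k ⊗ m ⊗ m ⊗ m ⊗ p ⊗ t(p, m) ⊕ k ⊗ m ⊗ m ⊗ m ⊗ m ⊗ t(p, m) ⊕ m ⊗ p ⊕ t(m, p) ⊕ k ⊗ q ⊗ t(k, p)
Sort:  k ⊗ m ⊗ m ⊗ m ⊗ m ⊗ t(p, m) ⊕ k ⊗ m ⊗ m ⊗ m ⊗ p ⊗ t(p, m) ⊕ k ⊗ q ⊗ t(k, p) ⊕ m ⊗ p ⊕ t(m, p)

Answer: k ⊗ m ⊗ m ⊗ m ⊗ m ⊗ t(p, m) ⊕ k ⊗ m ⊗ m ⊗ m ⊗ p ⊗ t(p, m) ⊕ k ⊗ q ⊗ t(k, p) ⊕ m ⊗ p ⊕ t(m, p)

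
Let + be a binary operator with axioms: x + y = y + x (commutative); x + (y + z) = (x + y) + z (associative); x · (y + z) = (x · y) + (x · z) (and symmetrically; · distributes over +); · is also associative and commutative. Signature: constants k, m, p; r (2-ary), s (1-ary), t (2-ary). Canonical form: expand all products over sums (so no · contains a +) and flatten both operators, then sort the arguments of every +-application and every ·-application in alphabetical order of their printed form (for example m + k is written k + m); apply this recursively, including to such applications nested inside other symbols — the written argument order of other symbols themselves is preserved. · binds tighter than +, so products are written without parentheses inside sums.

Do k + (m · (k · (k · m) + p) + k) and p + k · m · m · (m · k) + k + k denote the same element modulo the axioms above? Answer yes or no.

Left:  k + (m · (k · (k · m) + p) + k)
  Expand products over sums:  k + k · k · m · m + m · p + k
  Sort arguments:  k + k + k · k · m · m + m · p
Right:  p + k · m · m · (m · k) + k + k
  Merge nested applications:  p + k · k · m · m · m + k + k
  Order the arguments:  k + k + k · k · m · m · m + p

Answer: no — k + k + k · k · m · m + m · p vs k + k + k · k · m · m · m + p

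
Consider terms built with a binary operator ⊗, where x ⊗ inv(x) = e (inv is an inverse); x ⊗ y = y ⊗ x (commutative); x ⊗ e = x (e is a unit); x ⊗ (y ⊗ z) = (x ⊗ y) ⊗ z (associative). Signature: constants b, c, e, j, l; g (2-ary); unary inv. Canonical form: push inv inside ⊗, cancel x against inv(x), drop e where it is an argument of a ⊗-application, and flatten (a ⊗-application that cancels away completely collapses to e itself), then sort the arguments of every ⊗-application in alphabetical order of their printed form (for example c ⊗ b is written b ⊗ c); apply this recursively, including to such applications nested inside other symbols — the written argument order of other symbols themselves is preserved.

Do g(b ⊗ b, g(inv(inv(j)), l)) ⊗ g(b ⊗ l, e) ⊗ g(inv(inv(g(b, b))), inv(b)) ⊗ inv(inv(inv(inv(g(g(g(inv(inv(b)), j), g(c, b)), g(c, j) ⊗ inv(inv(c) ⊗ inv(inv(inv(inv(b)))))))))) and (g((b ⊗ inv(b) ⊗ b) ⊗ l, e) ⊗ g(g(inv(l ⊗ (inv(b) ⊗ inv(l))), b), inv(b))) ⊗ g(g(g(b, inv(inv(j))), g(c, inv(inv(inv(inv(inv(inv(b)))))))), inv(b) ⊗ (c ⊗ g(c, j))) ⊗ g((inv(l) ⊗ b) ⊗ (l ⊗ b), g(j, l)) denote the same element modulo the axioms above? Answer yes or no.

Left:  g(b ⊗ b, g(inv(inv(j)), l)) ⊗ g(b ⊗ l, e) ⊗ g(inv(inv(g(b, b))), inv(b)) ⊗ inv(inv(inv(inv(g(g(g(inv(inv(b)), j), g(c, b)), g(c, j) ⊗ inv(inv(c) ⊗ inv(inv(inv(inv(b))))))))))
  Push inv inside:  distribute inv over ⊗ and collapse double inv
  Combine occurrences:  g(b ⊗ b, g(j, l)) ⊗ g(b ⊗ l, e) ⊗ g(g(b, b), inv(b)) ⊗ g(g(g(b, j), g(c, b)), c ⊗ g(c, j) ⊗ inv(b))
Right:  (g((b ⊗ inv(b) ⊗ b) ⊗ l, e) ⊗ g(g(inv(l ⊗ (inv(b) ⊗ inv(l))), b), inv(b))) ⊗ g(g(g(b, inv(inv(j))), g(c, inv(inv(inv(inv(inv(inv(b)))))))), inv(b) ⊗ (c ⊗ g(c, j))) ⊗ g((inv(l) ⊗ b) ⊗ (l ⊗ b), g(j, l))
  Push inv inside:  distribute inv over ⊗ and collapse double inv
  Combine occurrences:  g(b ⊗ l, e) ⊗ g(g(b, b), inv(b)) ⊗ g(g(g(b, j), g(c, b)), c ⊗ g(c, j) ⊗ inv(b)) ⊗ g(b ⊗ b, g(j, l))
  Sort:  g(b ⊗ b, g(j, l)) ⊗ g(b ⊗ l, e) ⊗ g(g(b, b), inv(b)) ⊗ g(g(g(b, j), g(c, b)), c ⊗ g(c, j) ⊗ inv(b))

Answer: yes — both canonical forms are g(b ⊗ b, g(j, l)) ⊗ g(b ⊗ l, e) ⊗ g(g(b, b), inv(b)) ⊗ g(g(g(b, j), g(c, b)), c ⊗ g(c, j) ⊗ inv(b))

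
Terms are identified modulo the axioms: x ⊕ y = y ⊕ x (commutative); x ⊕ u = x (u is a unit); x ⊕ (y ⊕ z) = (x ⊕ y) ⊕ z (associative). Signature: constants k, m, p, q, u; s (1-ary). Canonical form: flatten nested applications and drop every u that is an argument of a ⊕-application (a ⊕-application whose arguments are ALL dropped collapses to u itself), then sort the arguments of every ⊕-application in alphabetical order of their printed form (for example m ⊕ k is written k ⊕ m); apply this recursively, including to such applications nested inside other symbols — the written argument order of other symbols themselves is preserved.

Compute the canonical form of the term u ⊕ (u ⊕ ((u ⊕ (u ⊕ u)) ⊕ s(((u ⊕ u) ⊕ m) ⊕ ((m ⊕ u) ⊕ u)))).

Merge nested applications:  u ⊕ u ⊕ u ⊕ u ⊕ u ⊕ s(((u ⊕ u) ⊕ m) ⊕ ((m ⊕ u) ⊕ u))
Simplify inside:  s(((u ⊕ u) ⊕ m) ⊕ ((m ⊕ u) ⊕ u))  →  s(m ⊕ m)
Unit:  drop u (×5)
Sort arguments:  s(m ⊕ m)

Answer: s(m ⊕ m)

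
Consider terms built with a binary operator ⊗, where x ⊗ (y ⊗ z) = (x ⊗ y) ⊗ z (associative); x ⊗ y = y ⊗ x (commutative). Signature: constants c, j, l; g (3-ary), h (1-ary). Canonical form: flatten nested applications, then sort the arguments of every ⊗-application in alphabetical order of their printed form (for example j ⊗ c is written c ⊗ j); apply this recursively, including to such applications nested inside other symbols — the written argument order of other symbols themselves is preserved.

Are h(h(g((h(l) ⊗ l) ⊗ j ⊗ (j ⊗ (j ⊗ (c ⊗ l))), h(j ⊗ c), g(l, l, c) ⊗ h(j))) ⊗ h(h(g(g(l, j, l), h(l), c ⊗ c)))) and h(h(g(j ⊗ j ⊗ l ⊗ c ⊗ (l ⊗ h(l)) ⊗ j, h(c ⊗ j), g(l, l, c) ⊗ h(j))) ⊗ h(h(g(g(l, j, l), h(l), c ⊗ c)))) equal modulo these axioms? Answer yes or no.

Answer: yes — both canonical forms are h(h(g(c ⊗ h(l) ⊗ j ⊗ j ⊗ j ⊗ l ⊗ l, h(c ⊗ j), g(l, l, c) ⊗ h(j))) ⊗ h(h(g(g(l, j, l), h(l), c ⊗ c))))

Derivation:
Left:  h(h(g((h(l) ⊗ l) ⊗ j ⊗ (j ⊗ (j ⊗ (c ⊗ l))), h(j ⊗ c), g(l, l, c) ⊗ h(j))) ⊗ h(h(g(g(l, j, l), h(l), c ⊗ c))))
  Descend into:  h(g((h(l) ⊗ l) ⊗ j ⊗ (j ⊗ (j ⊗ (c ⊗ l))), h(j ⊗ c), g(l, l, c) ⊗ h(j))) ⊗ h(h(g(g(l, j, l), h(l), c ⊗ c)))
  Simplify inside:  h(g((h(l) ⊗ l) ⊗ j ⊗ (j ⊗ (j ⊗ (c ⊗ l))), h(j ⊗ c), g(l, l, c) ⊗ h(j)))  →  h(g(c ⊗ h(l) ⊗ j ⊗ j ⊗ j ⊗ l ⊗ l, h(c ⊗ j), g(l, l, c) ⊗ h(j)))
  Sort arguments:  h(g(c ⊗ h(l) ⊗ j ⊗ j ⊗ j ⊗ l ⊗ l, h(c ⊗ j), g(l, l, c) ⊗ h(j))) ⊗ h(h(g(g(l, j, l), h(l), c ⊗ c)))
  Rebuild:  h(h(g(c ⊗ h(l) ⊗ j ⊗ j ⊗ j ⊗ l ⊗ l, h(c ⊗ j), g(l, l, c) ⊗ h(j))) ⊗ h(h(g(g(l, j, l), h(l), c ⊗ c))))
Right:  h(h(g(j ⊗ j ⊗ l ⊗ c ⊗ (l ⊗ h(l)) ⊗ j, h(c ⊗ j), g(l, l, c) ⊗ h(j))) ⊗ h(h(g(g(l, j, l), h(l), c ⊗ c))))
  Focus inside:  h(g(j ⊗ j ⊗ l ⊗ c ⊗ (l ⊗ h(l)) ⊗ j, h(c ⊗ j), g(l, l, c) ⊗ h(j))) ⊗ h(h(g(g(l, j, l), h(l), c ⊗ c)))
  Simplify inside:  h(g(j ⊗ j ⊗ l ⊗ c ⊗ (l ⊗ h(l)) ⊗ j, h(c ⊗ j), g(l, l, c) ⊗ h(j)))  →  h(g(c ⊗ h(l) ⊗ j ⊗ j ⊗ j ⊗ l ⊗ l, h(c ⊗ j), g(l, l, c) ⊗ h(j)))
  Order the arguments:  h(g(c ⊗ h(l) ⊗ j ⊗ j ⊗ j ⊗ l ⊗ l, h(c ⊗ j), g(l, l, c) ⊗ h(j))) ⊗ h(h(g(g(l, j, l), h(l), c ⊗ c)))
  Reassemble:  h(h(g(c ⊗ h(l) ⊗ j ⊗ j ⊗ j ⊗ l ⊗ l, h(c ⊗ j), g(l, l, c) ⊗ h(j))) ⊗ h(h(g(g(l, j, l), h(l), c ⊗ c))))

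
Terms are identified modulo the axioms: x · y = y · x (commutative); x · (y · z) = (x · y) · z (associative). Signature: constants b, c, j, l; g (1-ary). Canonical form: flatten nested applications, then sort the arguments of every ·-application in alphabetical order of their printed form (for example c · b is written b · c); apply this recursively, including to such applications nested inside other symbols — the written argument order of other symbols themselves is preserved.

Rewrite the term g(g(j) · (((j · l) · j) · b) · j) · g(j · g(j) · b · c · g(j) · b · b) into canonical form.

Answer: g(b · b · b · c · g(j) · g(j) · j) · g(b · g(j) · j · j · j · l)

Derivation:
Simplify inside:  g(g(j) · (((j · l) · j) · b) · j)  →  g(b · g(j) · j · j · j · l)
Simplify inside:  g(j · g(j) · b · c · g(j) · b · b)  →  g(b · b · b · c · g(j) · g(j) · j)
Sort arguments:  g(b · b · b · c · g(j) · g(j) · j) · g(b · g(j) · j · j · j · l)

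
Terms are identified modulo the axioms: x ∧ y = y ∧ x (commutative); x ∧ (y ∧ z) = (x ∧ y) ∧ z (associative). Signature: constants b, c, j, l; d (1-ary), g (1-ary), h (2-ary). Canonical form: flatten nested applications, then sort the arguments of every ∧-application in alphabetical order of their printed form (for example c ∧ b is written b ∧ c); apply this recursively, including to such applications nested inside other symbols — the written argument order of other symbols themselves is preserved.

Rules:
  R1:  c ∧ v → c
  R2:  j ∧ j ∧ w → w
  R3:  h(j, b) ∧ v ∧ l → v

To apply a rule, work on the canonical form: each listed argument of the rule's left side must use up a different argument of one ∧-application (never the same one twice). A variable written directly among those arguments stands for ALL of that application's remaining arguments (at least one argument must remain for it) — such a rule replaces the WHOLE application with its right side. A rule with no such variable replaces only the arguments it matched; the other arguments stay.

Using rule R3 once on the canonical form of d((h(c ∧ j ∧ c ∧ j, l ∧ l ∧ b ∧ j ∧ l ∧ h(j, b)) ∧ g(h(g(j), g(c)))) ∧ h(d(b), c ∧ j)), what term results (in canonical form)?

Canonical form:  d(g(h(g(j), g(c))) ∧ h(c ∧ c ∧ j ∧ j, b ∧ h(j, b) ∧ j ∧ l ∧ l ∧ l) ∧ h(d(b), c ∧ j))
Match R3:  consume h(j, b), l;  v := b ∧ j ∧ l ∧ l
The variable takes the whole remainder — replace the entire application.
Result:  d(g(h(g(j), g(c))) ∧ h(c ∧ c ∧ j ∧ j, b ∧ j ∧ l ∧ l) ∧ h(d(b), c ∧ j))

Answer: d(g(h(g(j), g(c))) ∧ h(c ∧ c ∧ j ∧ j, b ∧ j ∧ l ∧ l) ∧ h(d(b), c ∧ j))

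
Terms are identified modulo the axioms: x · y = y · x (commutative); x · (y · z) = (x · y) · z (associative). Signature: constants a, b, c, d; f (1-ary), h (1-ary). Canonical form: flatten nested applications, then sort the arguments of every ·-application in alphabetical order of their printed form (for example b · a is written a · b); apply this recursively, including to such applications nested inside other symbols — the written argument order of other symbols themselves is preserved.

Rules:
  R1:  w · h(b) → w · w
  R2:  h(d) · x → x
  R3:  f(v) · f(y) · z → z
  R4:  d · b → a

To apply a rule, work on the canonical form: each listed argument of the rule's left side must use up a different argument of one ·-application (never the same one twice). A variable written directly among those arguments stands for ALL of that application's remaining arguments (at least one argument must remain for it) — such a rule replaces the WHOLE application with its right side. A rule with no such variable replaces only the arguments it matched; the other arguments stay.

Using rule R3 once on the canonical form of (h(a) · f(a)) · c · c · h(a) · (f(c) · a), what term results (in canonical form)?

Canonical form:  a · c · c · f(a) · f(c) · h(a) · h(a)
Apply R3:  consuming f(a), f(c);  v := a, y := c, z := a · c · c · h(a) · h(a)
The extension variable absorbs all remaining arguments, so the whole application is rewritten.
Result:  a · c · c · h(a) · h(a)

Answer: a · c · c · h(a) · h(a)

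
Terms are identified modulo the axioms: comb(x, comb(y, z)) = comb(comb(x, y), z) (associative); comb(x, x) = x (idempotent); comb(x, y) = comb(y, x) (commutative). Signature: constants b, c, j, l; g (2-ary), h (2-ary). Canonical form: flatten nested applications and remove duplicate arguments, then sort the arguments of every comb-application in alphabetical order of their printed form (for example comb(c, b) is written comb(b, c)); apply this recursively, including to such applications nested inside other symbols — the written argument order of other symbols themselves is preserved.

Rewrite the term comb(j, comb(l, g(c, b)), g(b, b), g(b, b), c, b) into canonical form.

Flatten:  comb(j, l, g(c, b), g(b, b), g(b, b), c, b)
Deduplicate:  drop duplicate g(b, b)
Sort:  comb(b, c, g(b, b), g(c, b), j, l)

Answer: comb(b, c, g(b, b), g(c, b), j, l)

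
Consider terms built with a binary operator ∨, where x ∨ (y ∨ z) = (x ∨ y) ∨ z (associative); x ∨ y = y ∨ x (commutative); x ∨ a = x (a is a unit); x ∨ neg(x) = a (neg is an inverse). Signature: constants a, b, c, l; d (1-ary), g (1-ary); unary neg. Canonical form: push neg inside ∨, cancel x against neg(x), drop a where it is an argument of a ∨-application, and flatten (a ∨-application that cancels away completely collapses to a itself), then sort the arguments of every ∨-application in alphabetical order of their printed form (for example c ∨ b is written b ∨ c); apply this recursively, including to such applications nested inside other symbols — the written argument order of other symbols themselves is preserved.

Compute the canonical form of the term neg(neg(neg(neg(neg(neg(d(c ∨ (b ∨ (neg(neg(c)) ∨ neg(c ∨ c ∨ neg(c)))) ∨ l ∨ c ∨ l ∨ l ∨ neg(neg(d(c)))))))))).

Push neg inside:  distribute neg over ∨ and collapse double neg
Collect:  d(b ∨ c ∨ c ∨ d(c) ∨ l ∨ l ∨ l)

Answer: d(b ∨ c ∨ c ∨ d(c) ∨ l ∨ l ∨ l)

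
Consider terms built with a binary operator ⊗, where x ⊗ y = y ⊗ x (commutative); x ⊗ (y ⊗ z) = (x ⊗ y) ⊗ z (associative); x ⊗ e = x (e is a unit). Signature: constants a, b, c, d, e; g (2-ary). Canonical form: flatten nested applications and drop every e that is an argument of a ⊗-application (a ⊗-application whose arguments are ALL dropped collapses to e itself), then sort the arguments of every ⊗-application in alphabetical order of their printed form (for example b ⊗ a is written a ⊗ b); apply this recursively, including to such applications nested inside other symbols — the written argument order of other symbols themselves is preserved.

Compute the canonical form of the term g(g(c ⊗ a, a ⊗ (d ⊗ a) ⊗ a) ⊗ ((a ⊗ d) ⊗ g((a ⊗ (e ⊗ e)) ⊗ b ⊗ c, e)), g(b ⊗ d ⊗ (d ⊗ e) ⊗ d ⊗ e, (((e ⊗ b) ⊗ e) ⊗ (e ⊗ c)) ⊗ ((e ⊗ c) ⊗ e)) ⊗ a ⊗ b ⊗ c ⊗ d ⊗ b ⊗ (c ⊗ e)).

Focus inside:  g(b ⊗ d ⊗ (d ⊗ e) ⊗ d ⊗ e, (((e ⊗ b) ⊗ e) ⊗ (e ⊗ c)) ⊗ ((e ⊗ c) ⊗ e)) ⊗ a ⊗ b ⊗ c ⊗ d ⊗ b ⊗ (c ⊗ e)
Un-nest:  g(b ⊗ d ⊗ (d ⊗ e) ⊗ d ⊗ e, (((e ⊗ b) ⊗ e) ⊗ (e ⊗ c)) ⊗ ((e ⊗ c) ⊗ e)) ⊗ a ⊗ b ⊗ c ⊗ d ⊗ b ⊗ c ⊗ e
Simplify inside:  g(b ⊗ d ⊗ (d ⊗ e) ⊗ d ⊗ e, (((e ⊗ b) ⊗ e) ⊗ (e ⊗ c)) ⊗ ((e ⊗ c) ⊗ e))  →  g(b ⊗ d ⊗ d ⊗ d, b ⊗ c ⊗ c)
Units out:  drop e
Sort:  a ⊗ b ⊗ b ⊗ c ⊗ c ⊗ d ⊗ g(b ⊗ d ⊗ d ⊗ d, b ⊗ c ⊗ c)
Rebuild:  g(a ⊗ d ⊗ g(a ⊗ b ⊗ c, e) ⊗ g(a ⊗ c, a ⊗ a ⊗ a ⊗ d), a ⊗ b ⊗ b ⊗ c ⊗ c ⊗ d ⊗ g(b ⊗ d ⊗ d ⊗ d, b ⊗ c ⊗ c))

Answer: g(a ⊗ d ⊗ g(a ⊗ b ⊗ c, e) ⊗ g(a ⊗ c, a ⊗ a ⊗ a ⊗ d), a ⊗ b ⊗ b ⊗ c ⊗ c ⊗ d ⊗ g(b ⊗ d ⊗ d ⊗ d, b ⊗ c ⊗ c))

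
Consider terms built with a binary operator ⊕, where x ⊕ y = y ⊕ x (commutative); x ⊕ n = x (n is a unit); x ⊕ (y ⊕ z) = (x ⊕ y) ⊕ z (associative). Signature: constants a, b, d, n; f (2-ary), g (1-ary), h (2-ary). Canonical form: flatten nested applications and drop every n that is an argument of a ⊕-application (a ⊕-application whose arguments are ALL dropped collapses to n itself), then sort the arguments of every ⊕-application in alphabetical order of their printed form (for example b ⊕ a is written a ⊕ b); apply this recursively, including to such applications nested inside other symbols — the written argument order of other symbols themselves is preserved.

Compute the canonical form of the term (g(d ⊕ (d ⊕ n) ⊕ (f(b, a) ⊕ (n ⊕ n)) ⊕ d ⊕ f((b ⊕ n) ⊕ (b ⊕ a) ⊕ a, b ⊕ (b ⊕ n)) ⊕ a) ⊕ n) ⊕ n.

Answer: g(a ⊕ d ⊕ d ⊕ d ⊕ f(a ⊕ a ⊕ b ⊕ b, b ⊕ b) ⊕ f(b, a))

Derivation:
Flatten:  g(d ⊕ (d ⊕ n) ⊕ (f(b, a) ⊕ (n ⊕ n)) ⊕ d ⊕ f((b ⊕ n) ⊕ (b ⊕ a) ⊕ a, b ⊕ (b ⊕ n)) ⊕ a) ⊕ n ⊕ n
Canonicalize subterm:  g(d ⊕ (d ⊕ n) ⊕ (f(b, a) ⊕ (n ⊕ n)) ⊕ d ⊕ f((b ⊕ n) ⊕ (b ⊕ a) ⊕ a, b ⊕ (b ⊕ n)) ⊕ a)  →  g(a ⊕ d ⊕ d ⊕ d ⊕ f(a ⊕ a ⊕ b ⊕ b, b ⊕ b) ⊕ f(b, a))
Drop the unit:  drop n (×2)
Sort:  g(a ⊕ d ⊕ d ⊕ d ⊕ f(a ⊕ a ⊕ b ⊕ b, b ⊕ b) ⊕ f(b, a))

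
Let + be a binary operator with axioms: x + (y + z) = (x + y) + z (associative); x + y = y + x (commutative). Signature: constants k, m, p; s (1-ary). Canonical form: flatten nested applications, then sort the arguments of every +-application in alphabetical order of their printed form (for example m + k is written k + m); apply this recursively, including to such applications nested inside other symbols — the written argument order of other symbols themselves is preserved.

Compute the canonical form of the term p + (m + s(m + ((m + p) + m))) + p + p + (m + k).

Answer: k + m + m + p + p + p + s(m + m + m + p)

Derivation:
Un-nest:  p + m + s(m + ((m + p) + m)) + p + p + m + k
Canonicalize subterm:  s(m + ((m + p) + m))  →  s(m + m + m + p)
Order the arguments:  k + m + m + p + p + p + s(m + m + m + p)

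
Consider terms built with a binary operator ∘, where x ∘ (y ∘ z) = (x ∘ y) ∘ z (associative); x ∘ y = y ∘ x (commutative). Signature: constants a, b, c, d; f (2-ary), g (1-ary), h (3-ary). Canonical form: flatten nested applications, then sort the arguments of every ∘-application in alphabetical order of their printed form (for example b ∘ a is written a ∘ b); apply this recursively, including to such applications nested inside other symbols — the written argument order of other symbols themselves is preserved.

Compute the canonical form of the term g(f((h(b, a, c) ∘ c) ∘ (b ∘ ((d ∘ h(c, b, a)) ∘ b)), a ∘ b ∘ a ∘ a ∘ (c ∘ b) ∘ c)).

Answer: g(f(b ∘ b ∘ c ∘ d ∘ h(b, a, c) ∘ h(c, b, a), a ∘ a ∘ a ∘ b ∘ b ∘ c ∘ c))

Derivation:
Focus inside:  (h(b, a, c) ∘ c) ∘ (b ∘ ((d ∘ h(c, b, a)) ∘ b))
Un-nest:  h(b, a, c) ∘ c ∘ b ∘ d ∘ h(c, b, a) ∘ b
Sort arguments:  b ∘ b ∘ c ∘ d ∘ h(b, a, c) ∘ h(c, b, a)
Put back:  g(f(b ∘ b ∘ c ∘ d ∘ h(b, a, c) ∘ h(c, b, a), a ∘ a ∘ a ∘ b ∘ b ∘ c ∘ c))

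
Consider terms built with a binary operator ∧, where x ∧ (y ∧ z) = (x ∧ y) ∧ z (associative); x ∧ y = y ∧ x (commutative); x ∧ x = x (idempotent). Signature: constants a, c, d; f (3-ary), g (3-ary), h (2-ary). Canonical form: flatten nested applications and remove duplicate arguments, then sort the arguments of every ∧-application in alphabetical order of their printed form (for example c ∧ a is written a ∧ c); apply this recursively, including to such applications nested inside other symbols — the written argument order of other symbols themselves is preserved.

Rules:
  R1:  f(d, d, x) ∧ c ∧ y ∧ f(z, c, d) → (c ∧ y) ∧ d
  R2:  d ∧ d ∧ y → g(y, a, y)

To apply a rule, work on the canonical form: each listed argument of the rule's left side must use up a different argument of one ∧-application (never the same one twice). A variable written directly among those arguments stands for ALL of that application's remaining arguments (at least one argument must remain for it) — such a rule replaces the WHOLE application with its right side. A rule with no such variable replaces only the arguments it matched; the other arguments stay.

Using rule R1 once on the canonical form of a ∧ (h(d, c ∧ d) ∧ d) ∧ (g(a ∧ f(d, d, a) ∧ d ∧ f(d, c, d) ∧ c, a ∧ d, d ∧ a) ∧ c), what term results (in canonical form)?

Answer: a ∧ c ∧ d ∧ g(a ∧ c ∧ d, a ∧ d, a ∧ d) ∧ h(d, c ∧ d)

Derivation:
Canonical form:  a ∧ c ∧ d ∧ g(a ∧ c ∧ d ∧ f(d, c, d) ∧ f(d, d, a), a ∧ d, a ∧ d) ∧ h(d, c ∧ d)
R1 matches:  uses c, f(d, c, d), f(d, d, a);  x := a, y := a ∧ d, z := d
Every leftover argument binds to the variable; the entire application is replaced.
Result:  a ∧ c ∧ d ∧ g(a ∧ c ∧ d, a ∧ d, a ∧ d) ∧ h(d, c ∧ d)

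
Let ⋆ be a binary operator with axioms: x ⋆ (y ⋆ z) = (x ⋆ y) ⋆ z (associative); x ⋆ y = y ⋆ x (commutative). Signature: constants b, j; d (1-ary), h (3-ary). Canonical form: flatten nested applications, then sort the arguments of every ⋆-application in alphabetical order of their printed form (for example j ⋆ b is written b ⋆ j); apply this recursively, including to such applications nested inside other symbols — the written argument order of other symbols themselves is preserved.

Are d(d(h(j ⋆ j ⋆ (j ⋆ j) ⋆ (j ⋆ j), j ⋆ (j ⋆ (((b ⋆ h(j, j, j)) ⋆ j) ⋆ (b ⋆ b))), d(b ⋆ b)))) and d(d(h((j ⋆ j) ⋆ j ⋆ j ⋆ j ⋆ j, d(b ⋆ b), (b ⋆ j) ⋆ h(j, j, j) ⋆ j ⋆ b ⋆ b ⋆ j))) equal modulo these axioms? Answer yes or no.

Answer: no — d(d(h(j ⋆ j ⋆ j ⋆ j ⋆ j ⋆ j, b ⋆ b ⋆ b ⋆ h(j, j, j) ⋆ j ⋆ j ⋆ j, d(b ⋆ b)))) vs d(d(h(j ⋆ j ⋆ j ⋆ j ⋆ j ⋆ j, d(b ⋆ b), b ⋆ b ⋆ b ⋆ h(j, j, j) ⋆ j ⋆ j ⋆ j)))

Derivation:
Left:  d(d(h(j ⋆ j ⋆ (j ⋆ j) ⋆ (j ⋆ j), j ⋆ (j ⋆ (((b ⋆ h(j, j, j)) ⋆ j) ⋆ (b ⋆ b))), d(b ⋆ b))))
  Work inside:  j ⋆ (j ⋆ (((b ⋆ h(j, j, j)) ⋆ j) ⋆ (b ⋆ b)))
  Un-nest:  j ⋆ j ⋆ b ⋆ h(j, j, j) ⋆ j ⋆ b ⋆ b
  Order the arguments:  b ⋆ b ⋆ b ⋆ h(j, j, j) ⋆ j ⋆ j ⋆ j
  Rebuild:  d(d(h(j ⋆ j ⋆ j ⋆ j ⋆ j ⋆ j, b ⋆ b ⋆ b ⋆ h(j, j, j) ⋆ j ⋆ j ⋆ j, d(b ⋆ b))))
Right:  d(d(h((j ⋆ j) ⋆ j ⋆ j ⋆ j ⋆ j, d(b ⋆ b), (b ⋆ j) ⋆ h(j, j, j) ⋆ j ⋆ b ⋆ b ⋆ j)))
  Work inside:  (b ⋆ j) ⋆ h(j, j, j) ⋆ j ⋆ b ⋆ b ⋆ j
  Un-nest:  b ⋆ j ⋆ h(j, j, j) ⋆ j ⋆ b ⋆ b ⋆ j
  Sort:  b ⋆ b ⋆ b ⋆ h(j, j, j) ⋆ j ⋆ j ⋆ j
  Rebuild:  d(d(h(j ⋆ j ⋆ j ⋆ j ⋆ j ⋆ j, d(b ⋆ b), b ⋆ b ⋆ b ⋆ h(j, j, j) ⋆ j ⋆ j ⋆ j)))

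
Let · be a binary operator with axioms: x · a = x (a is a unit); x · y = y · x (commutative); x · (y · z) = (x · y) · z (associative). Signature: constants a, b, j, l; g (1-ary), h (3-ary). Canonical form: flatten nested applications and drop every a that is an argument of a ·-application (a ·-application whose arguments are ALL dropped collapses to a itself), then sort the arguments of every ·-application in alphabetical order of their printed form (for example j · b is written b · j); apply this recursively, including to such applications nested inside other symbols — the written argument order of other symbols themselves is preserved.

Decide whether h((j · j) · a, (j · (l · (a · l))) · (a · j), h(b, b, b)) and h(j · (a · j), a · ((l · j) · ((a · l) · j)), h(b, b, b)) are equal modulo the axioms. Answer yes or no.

Answer: yes — both canonical forms are h(j · j, j · j · l · l, h(b, b, b))

Derivation:
Left:  h((j · j) · a, (j · (l · (a · l))) · (a · j), h(b, b, b))
  Work inside:  (j · (l · (a · l))) · (a · j)
  Flatten:  j · l · a · l · a · j
  Units out:  drop a (×2)
  Sort arguments:  j · j · l · l
  Put back:  h(j · j, j · j · l · l, h(b, b, b))
Right:  h(j · (a · j), a · ((l · j) · ((a · l) · j)), h(b, b, b))
  Focus inside:  a · ((l · j) · ((a · l) · j))
  Merge nested applications:  a · l · j · a · l · j
  Drop the unit:  drop a (×2)
  Sort arguments:  j · j · l · l
  Reassemble:  h(j · j, j · j · l · l, h(b, b, b))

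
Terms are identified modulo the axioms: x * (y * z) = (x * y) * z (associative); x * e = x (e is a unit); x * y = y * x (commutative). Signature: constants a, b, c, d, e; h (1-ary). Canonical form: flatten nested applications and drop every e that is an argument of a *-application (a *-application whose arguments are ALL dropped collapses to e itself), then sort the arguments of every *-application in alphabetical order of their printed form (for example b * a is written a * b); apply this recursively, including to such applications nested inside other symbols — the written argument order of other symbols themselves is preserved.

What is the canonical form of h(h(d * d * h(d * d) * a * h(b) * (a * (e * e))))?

Descend into:  d * d * h(d * d) * a * h(b) * (a * (e * e))
Merge nested applications:  d * d * h(d * d) * a * h(b) * a * e * e
Unit:  drop e (×2)
Order the arguments:  a * a * d * d * h(b) * h(d * d)
Put back:  h(h(a * a * d * d * h(b) * h(d * d)))

Answer: h(h(a * a * d * d * h(b) * h(d * d)))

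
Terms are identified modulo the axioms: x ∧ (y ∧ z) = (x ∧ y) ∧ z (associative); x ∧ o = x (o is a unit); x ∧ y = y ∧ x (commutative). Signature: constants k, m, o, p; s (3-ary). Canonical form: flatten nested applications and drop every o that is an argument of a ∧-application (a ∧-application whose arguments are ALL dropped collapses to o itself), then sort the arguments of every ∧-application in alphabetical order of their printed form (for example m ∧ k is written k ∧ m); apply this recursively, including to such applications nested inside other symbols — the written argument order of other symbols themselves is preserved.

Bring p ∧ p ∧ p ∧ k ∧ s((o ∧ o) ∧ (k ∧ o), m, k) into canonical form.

Answer: k ∧ p ∧ p ∧ p ∧ s(k, m, k)

Derivation:
Simplify inside:  s((o ∧ o) ∧ (k ∧ o), m, k)  →  s(k, m, k)
Order the arguments:  k ∧ p ∧ p ∧ p ∧ s(k, m, k)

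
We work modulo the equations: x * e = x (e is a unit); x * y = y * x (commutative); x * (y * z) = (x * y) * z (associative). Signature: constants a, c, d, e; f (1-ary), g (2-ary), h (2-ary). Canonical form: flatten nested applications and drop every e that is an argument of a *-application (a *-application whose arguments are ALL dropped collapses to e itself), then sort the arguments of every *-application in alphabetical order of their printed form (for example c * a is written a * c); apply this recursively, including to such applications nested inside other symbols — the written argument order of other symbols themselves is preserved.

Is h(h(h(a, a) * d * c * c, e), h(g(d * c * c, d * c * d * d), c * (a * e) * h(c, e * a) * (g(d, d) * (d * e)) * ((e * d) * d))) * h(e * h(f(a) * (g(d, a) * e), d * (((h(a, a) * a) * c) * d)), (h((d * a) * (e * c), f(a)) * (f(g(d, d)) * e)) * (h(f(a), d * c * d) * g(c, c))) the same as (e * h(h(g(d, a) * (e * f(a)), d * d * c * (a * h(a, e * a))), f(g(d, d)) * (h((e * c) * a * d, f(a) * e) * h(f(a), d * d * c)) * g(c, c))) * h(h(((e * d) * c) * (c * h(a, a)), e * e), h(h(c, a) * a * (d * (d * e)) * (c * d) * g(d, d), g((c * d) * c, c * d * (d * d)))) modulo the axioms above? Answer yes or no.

Left:  h(h(h(a, a) * d * c * c, e), h(g(d * c * c, d * c * d * d), c * (a * e) * h(c, e * a) * (g(d, d) * (d * e)) * ((e * d) * d))) * h(e * h(f(a) * (g(d, a) * e), d * (((h(a, a) * a) * c) * d)), (h((d * a) * (e * c), f(a)) * (f(g(d, d)) * e)) * (h(f(a), d * c * d) * g(c, c)))
  Canonicalize subterm:  h(h(h(a, a) * d * c * c, e), h(g(d * c * c, d * c * d * d), c * (a * e) * h(c, e * a) * (g(d, d) * (d * e)) * ((e * d) * d)))  →  h(h(c * c * d * h(a, a), e), h(g(c * c * d, c * d * d * d), a * c * d * d * d * g(d, d) * h(c, a)))
  Simplify inside:  h(e * h(f(a) * (g(d, a) * e), d * (((h(a, a) * a) * c) * d)), (h((d * a) * (e * c), f(a)) * (f(g(d, d)) * e)) * (h(f(a), d * c * d) * g(c, c)))  →  h(h(f(a) * g(d, a), a * c * d * d * h(a, a)), f(g(d, d)) * g(c, c) * h(a * c * d, f(a)) * h(f(a), c * d * d))
  Sort arguments:  h(h(c * c * d * h(a, a), e), h(g(c * c * d, c * d * d * d), a * c * d * d * d * g(d, d) * h(c, a))) * h(h(f(a) * g(d, a), a * c * d * d * h(a, a)), f(g(d, d)) * g(c, c) * h(a * c * d, f(a)) * h(f(a), c * d * d))
Right:  (e * h(h(g(d, a) * (e * f(a)), d * d * c * (a * h(a, e * a))), f(g(d, d)) * (h((e * c) * a * d, f(a) * e) * h(f(a), d * d * c)) * g(c, c))) * h(h(((e * d) * c) * (c * h(a, a)), e * e), h(h(c, a) * a * (d * (d * e)) * (c * d) * g(d, d), g((c * d) * c, c * d * (d * d))))
  Un-nest:  e * h(h(g(d, a) * (e * f(a)), d * d * c * (a * h(a, e * a))), f(g(d, d)) * (h((e * c) * a * d, f(a) * e) * h(f(a), d * d * c)) * g(c, c)) * h(h(((e * d) * c) * (c * h(a, a)), e * e), h(h(c, a) * a * (d * (d * e)) * (c * d) * g(d, d), g((c * d) * c, c * d * (d * d))))
  Canonicalize subterm:  h(h(g(d, a) * (e * f(a)), d * d * c * (a * h(a, e * a))), f(g(d, d)) * (h((e * c) * a * d, f(a) * e) * h(f(a), d * d * c)) * g(c, c))  →  h(h(f(a) * g(d, a), a * c * d * d * h(a, a)), f(g(d, d)) * g(c, c) * h(a * c * d, f(a)) * h(f(a), c * d * d))
  Inside:  h(h(((e * d) * c) * (c * h(a, a)), e * e), h(h(c, a) * a * (d * (d * e)) * (c * d) * g(d, d), g((c * d) * c, c * d * (d * d))))  →  h(h(c * c * d * h(a, a), e), h(a * c * d * d * d * g(d, d) * h(c, a), g(c * c * d, c * d * d * d)))
  Unit:  drop e
  Sort arguments:  h(h(c * c * d * h(a, a), e), h(a * c * d * d * d * g(d, d) * h(c, a), g(c * c * d, c * d * d * d))) * h(h(f(a) * g(d, a), a * c * d * d * h(a, a)), f(g(d, d)) * g(c, c) * h(a * c * d, f(a)) * h(f(a), c * d * d))

Answer: no — h(h(c * c * d * h(a, a), e), h(g(c * c * d, c * d * d * d), a * c * d * d * d * g(d, d) * h(c, a))) * h(h(f(a) * g(d, a), a * c * d * d * h(a, a)), f(g(d, d)) * g(c, c) * h(a * c * d, f(a)) * h(f(a), c * d * d)) vs h(h(c * c * d * h(a, a), e), h(a * c * d * d * d * g(d, d) * h(c, a), g(c * c * d, c * d * d * d))) * h(h(f(a) * g(d, a), a * c * d * d * h(a, a)), f(g(d, d)) * g(c, c) * h(a * c * d, f(a)) * h(f(a), c * d * d))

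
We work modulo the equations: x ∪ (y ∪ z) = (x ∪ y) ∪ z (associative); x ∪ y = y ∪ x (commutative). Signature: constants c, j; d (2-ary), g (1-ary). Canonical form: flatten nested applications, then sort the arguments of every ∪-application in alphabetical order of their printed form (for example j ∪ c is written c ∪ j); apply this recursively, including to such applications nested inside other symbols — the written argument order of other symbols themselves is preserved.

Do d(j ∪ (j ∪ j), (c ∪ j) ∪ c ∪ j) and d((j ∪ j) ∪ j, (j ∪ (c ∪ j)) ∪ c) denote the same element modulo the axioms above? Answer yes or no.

Left:  d(j ∪ (j ∪ j), (c ∪ j) ∪ c ∪ j)
  Focus inside:  (c ∪ j) ∪ c ∪ j
  Un-nest:  c ∪ j ∪ c ∪ j
  Sort:  c ∪ c ∪ j ∪ j
  Rebuild:  d(j ∪ j ∪ j, c ∪ c ∪ j ∪ j)
Right:  d((j ∪ j) ∪ j, (j ∪ (c ∪ j)) ∪ c)
  Focus inside:  (j ∪ (c ∪ j)) ∪ c
  Flatten:  j ∪ c ∪ j ∪ c
  Sort arguments:  c ∪ c ∪ j ∪ j
  Reassemble:  d(j ∪ j ∪ j, c ∪ c ∪ j ∪ j)

Answer: yes — both canonical forms are d(j ∪ j ∪ j, c ∪ c ∪ j ∪ j)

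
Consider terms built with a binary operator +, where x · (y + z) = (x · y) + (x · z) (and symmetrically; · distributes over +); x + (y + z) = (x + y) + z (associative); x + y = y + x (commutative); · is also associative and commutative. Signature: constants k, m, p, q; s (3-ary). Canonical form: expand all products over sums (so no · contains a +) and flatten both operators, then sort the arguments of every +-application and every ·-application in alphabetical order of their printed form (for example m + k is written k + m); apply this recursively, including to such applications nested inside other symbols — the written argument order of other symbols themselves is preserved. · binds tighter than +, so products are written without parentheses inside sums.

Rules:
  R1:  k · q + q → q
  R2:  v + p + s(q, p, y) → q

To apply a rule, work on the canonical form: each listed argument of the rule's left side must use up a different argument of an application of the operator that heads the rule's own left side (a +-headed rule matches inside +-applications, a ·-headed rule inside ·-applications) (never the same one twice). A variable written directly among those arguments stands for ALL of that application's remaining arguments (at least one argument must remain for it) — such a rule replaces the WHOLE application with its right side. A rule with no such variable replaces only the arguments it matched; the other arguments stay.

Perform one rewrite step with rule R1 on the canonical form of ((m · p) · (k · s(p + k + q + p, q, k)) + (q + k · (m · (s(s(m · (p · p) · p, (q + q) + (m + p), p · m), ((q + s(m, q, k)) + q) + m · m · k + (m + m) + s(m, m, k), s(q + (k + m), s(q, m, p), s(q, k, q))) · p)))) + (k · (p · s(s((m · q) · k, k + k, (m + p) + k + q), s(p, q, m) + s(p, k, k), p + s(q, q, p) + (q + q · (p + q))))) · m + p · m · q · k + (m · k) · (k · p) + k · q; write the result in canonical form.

Canonical form:  k · k · m · p + k · m · p · q + k · m · p · s(k + p + p + q, q, k) + k · m · p · s(s(k · m · q, k + k, k + m + p + q), s(p, k, k) + s(p, q, m), p + p · q + q + q · q + s(q, q, p)) + k · m · p · s(s(m · p · p · p, m + p + q + q, m · p), k · m · m + m + m + q + q + s(m, m, k) + s(m, q, k), s(k + m + q, s(q, m, p), s(q, k, q))) + k · q + q
Apply R1:  consuming k · q, q
Result:  k · k · m · p + k · m · p · q + k · m · p · s(k + p + p + q, q, k) + k · m · p · s(s(k · m · q, k + k, k + m + p + q), s(p, k, k) + s(p, q, m), p + p · q + q + q · q + s(q, q, p)) + k · m · p · s(s(m · p · p · p, m + p + q + q, m · p), k · m · m + m + m + q + q + s(m, m, k) + s(m, q, k), s(k + m + q, s(q, m, p), s(q, k, q))) + q

Answer: k · k · m · p + k · m · p · q + k · m · p · s(k + p + p + q, q, k) + k · m · p · s(s(k · m · q, k + k, k + m + p + q), s(p, k, k) + s(p, q, m), p + p · q + q + q · q + s(q, q, p)) + k · m · p · s(s(m · p · p · p, m + p + q + q, m · p), k · m · m + m + m + q + q + s(m, m, k) + s(m, q, k), s(k + m + q, s(q, m, p), s(q, k, q))) + q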